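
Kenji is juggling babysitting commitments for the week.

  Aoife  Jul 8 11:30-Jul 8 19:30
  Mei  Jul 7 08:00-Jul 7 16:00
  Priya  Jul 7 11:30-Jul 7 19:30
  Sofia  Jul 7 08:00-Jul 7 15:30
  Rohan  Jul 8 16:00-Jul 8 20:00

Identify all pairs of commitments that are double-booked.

Aoife & Rohan, Mei & Priya, Mei & Sofia, Priya & Sofia

Sorted by start: Sofia, Mei, Priya, Aoife, Rohan.
Mei starts before Sofia ends → Sofia and Mei overlap.
Priya starts before Sofia ends → Sofia and Priya overlap.
Aoife starts after Sofia ends — done with Sofia.
Priya starts before Mei ends → Mei and Priya overlap.
Aoife starts after Mei ends — done with Mei.
Aoife starts after Priya ends — done with Priya.
Rohan starts before Aoife ends → Aoife and Rohan overlap.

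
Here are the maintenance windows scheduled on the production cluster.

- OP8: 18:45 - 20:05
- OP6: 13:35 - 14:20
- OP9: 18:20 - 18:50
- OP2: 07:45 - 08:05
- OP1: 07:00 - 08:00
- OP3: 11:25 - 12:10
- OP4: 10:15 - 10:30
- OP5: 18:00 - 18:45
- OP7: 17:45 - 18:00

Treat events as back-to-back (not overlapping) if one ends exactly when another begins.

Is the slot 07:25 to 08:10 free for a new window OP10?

No — it overlaps OP1, OP2

OP1: starts 07:00 before OP10 ends 08:10, and ends 08:00 after OP10 starts 07:25 → overlap.
OP2: starts 07:45 before OP10 ends 08:10, and ends 08:05 after OP10 starts 07:25 → overlap.
OP4: starts 10:15 at or after OP10 ends 08:10 → clear.
OP3: starts 11:25 at or after OP10 ends 08:10 → clear.
OP6: starts 13:35 at or after OP10 ends 08:10 → clear.
OP7: starts 17:45 at or after OP10 ends 08:10 → clear.
OP5: starts 18:00 at or after OP10 ends 08:10 → clear.
OP9: starts 18:20 at or after OP10 ends 08:10 → clear.
OP8: starts 18:45 at or after OP10 ends 08:10 → clear.
OP10 overlaps OP1, OP2.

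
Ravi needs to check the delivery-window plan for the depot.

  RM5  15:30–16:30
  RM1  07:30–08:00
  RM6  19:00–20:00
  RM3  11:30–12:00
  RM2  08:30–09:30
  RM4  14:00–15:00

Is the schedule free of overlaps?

Sorted by start: RM1, RM2, RM3, RM4, RM5, RM6.
RM2 starts after RM1 ends; RM1 is clear from here.
RM3 starts after RM2 ends; RM2 is clear from here.
RM4 starts after RM3 ends; RM3 is clear from here.
RM5 starts after RM4 ends; RM4 is clear from here.
RM6 starts after RM5 ends.
Every pair is clear; the schedule has no overlaps.

Yes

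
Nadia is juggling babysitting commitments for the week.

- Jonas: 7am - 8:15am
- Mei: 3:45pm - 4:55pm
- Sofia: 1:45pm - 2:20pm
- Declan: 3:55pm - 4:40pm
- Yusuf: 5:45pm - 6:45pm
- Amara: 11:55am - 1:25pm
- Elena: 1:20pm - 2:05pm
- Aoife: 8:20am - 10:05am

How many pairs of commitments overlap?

Two intervals overlap when each starts before the other ends.
Sorted by start: Jonas, Aoife, Amara, Elena, Sofia, Mei, Declan, Yusuf.
Aoife starts after Jonas ends, so nothing later overlaps Jonas either.
Amara starts after Aoife ends, so nothing later overlaps Aoife either.
Elena starts before Amara ends → Amara and Elena overlap.
Sofia starts after Amara ends, so nothing later overlaps Amara either.
Sofia starts before Elena ends → Elena and Sofia overlap.
Mei starts after Elena ends, so nothing later overlaps Elena either.
Mei starts after Sofia ends, so nothing later overlaps Sofia either.
Declan starts before Mei ends → Mei and Declan overlap.
Yusuf starts after Mei ends.
Yusuf starts after Declan ends.
Overlapping pairs: Amara & Elena, Declan & Mei, Elena & Sofia — 3 in total.

3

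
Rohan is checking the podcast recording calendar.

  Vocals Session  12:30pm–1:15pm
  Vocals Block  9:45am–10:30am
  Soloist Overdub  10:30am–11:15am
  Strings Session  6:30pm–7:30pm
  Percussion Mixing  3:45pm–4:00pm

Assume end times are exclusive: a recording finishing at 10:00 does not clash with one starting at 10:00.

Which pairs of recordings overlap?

Sorted by start: Vocals Block, Soloist Overdub, Vocals Session, Percussion Mixing, Strings Session.
Soloist Overdub starts exactly when Vocals Block ends (back-to-back, no overlap); Vocals Block is clear from here.
Vocals Session starts after Soloist Overdub ends; Soloist Overdub is clear from here.
Percussion Mixing starts after Vocals Session ends; Vocals Session is clear from here.
Strings Session starts after Percussion Mixing ends.

no overlapping pairs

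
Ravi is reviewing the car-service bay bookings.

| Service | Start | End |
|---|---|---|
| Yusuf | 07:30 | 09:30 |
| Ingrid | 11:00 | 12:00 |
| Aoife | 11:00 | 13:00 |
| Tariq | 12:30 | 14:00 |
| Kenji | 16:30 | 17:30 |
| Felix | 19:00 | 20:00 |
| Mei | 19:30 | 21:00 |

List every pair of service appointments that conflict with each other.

Aoife & Ingrid, Aoife & Tariq, Felix & Mei

Sorted by start: Yusuf, Ingrid, Aoife, Tariq, Kenji, Felix, Mei.
Ingrid starts after Yusuf ends, so Yusuf has no further overlaps.
Aoife starts before Ingrid ends → Ingrid and Aoife overlap.
Tariq starts after Ingrid ends, so Ingrid has no further overlaps.
Tariq starts before Aoife ends → Aoife and Tariq overlap.
Kenji starts after Aoife ends, so Aoife has no further overlaps.
Kenji starts after Tariq ends, so Tariq has no further overlaps.
Felix starts after Kenji ends, so Kenji has no further overlaps.
Mei starts before Felix ends → Felix and Mei overlap.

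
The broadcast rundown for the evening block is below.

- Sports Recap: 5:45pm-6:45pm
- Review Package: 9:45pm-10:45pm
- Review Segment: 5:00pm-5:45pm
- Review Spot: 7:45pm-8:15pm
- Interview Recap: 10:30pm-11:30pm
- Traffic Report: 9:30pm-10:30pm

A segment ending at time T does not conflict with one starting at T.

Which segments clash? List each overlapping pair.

Interview Recap & Review Package, Review Package & Traffic Report

Sorted by start: Review Segment, Sports Recap, Review Spot, Traffic Report, Review Package, Interview Recap.
Sports Recap starts exactly when Review Segment ends (back-to-back, no overlap); Review Segment is clear from here.
Review Spot starts after Sports Recap ends; Sports Recap is clear from here.
Traffic Report starts after Review Spot ends; Review Spot is clear from here.
Review Package starts before Traffic Report ends → Traffic Report and Review Package overlap.
Interview Recap starts exactly when Traffic Report ends (back-to-back, no overlap).
Interview Recap starts before Review Package ends → Review Package and Interview Recap overlap.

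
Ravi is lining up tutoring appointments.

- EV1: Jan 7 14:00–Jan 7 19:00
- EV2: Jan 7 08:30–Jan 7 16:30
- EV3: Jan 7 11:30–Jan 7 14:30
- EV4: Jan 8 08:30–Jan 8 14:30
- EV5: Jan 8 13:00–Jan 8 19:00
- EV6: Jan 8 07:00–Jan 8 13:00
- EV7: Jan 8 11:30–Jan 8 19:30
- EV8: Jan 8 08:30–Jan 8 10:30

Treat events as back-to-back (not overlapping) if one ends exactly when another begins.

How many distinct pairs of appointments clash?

10

Sorted by start: EV2, EV3, EV1, EV6, EV4, EV8, EV7, EV5.
EV3 starts before EV2 ends → EV2 and EV3 overlap.
EV1 starts before EV2 ends → EV2 and EV1 overlap.
EV6 starts after EV2 ends; EV2 is clear from here.
EV1 starts before EV3 ends → EV3 and EV1 overlap.
EV6 starts after EV3 ends; EV3 is clear from here.
EV6 starts after EV1 ends; EV1 is clear from here.
EV4 starts before EV6 ends → EV6 and EV4 overlap.
EV8 starts before EV6 ends → EV6 and EV8 overlap.
EV7 starts before EV6 ends → EV6 and EV7 overlap.
EV5 starts exactly when EV6 ends (back-to-back, no overlap).
EV8 starts before EV4 ends → EV4 and EV8 overlap.
EV7 starts before EV4 ends → EV4 and EV7 overlap.
EV5 starts before EV4 ends → EV4 and EV5 overlap.
EV7 starts after EV8 ends; EV8 is clear from here.
EV5 starts before EV7 ends → EV7 and EV5 overlap.
Overlapping pairs: EV1 & EV2, EV1 & EV3, EV2 & EV3, EV4 & EV5, EV4 & EV6, EV4 & EV7, EV4 & EV8, EV5 & EV7, EV6 & EV7, EV6 & EV8 — 10 in total.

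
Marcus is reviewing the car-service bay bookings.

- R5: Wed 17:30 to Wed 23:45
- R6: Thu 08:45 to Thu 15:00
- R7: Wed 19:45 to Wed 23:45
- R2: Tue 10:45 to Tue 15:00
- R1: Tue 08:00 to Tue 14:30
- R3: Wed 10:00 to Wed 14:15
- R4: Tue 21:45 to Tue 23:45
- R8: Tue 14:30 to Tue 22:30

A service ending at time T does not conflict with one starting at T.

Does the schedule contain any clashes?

Yes

Sorted by start: R1, R2, R8, R4, R3, R5, R7, R6.
R2 starts before R1 ends → R1 and R2 overlap.
That's a conflict, so the schedule is not conflict-free.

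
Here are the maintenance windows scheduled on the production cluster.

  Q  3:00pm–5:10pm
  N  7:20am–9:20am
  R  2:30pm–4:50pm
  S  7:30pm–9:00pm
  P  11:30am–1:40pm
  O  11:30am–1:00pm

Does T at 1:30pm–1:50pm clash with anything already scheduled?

Yes — it overlaps P

N: ends 9:20am at or before T starts 1:30pm → clear.
O: ends 1:00pm at or before T starts 1:30pm → clear.
P: starts 11:30am before T ends 1:50pm, and ends 1:40pm after T starts 1:30pm → overlap.
R: starts 2:30pm at or after T ends 1:50pm → clear.
Q: starts 3:00pm at or after T ends 1:50pm → clear.
S: starts 7:30pm at or after T ends 1:50pm → clear.
T overlaps P.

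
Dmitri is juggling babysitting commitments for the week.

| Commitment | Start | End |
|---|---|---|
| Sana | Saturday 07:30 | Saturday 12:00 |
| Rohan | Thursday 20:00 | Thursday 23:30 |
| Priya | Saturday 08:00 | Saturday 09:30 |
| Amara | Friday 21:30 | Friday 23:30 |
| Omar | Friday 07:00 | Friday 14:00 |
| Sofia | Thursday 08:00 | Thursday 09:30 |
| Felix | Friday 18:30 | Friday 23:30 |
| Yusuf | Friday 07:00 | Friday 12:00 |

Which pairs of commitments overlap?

Amara & Felix, Omar & Yusuf, Priya & Sana

Sorted by start: Sofia, Rohan, Yusuf, Omar, Felix, Amara, Sana, Priya.
Rohan starts after Sofia ends, so Sofia has no further overlaps.
Yusuf starts after Rohan ends, so Rohan has no further overlaps.
Omar starts before Yusuf ends → Yusuf and Omar overlap.
Felix starts after Yusuf ends, so Yusuf has no further overlaps.
Felix starts after Omar ends, so Omar has no further overlaps.
Amara starts before Felix ends → Felix and Amara overlap.
Sana starts after Felix ends, so Felix has no further overlaps.
Sana starts after Amara ends, so Amara has no further overlaps.
Priya starts before Sana ends → Sana and Priya overlap.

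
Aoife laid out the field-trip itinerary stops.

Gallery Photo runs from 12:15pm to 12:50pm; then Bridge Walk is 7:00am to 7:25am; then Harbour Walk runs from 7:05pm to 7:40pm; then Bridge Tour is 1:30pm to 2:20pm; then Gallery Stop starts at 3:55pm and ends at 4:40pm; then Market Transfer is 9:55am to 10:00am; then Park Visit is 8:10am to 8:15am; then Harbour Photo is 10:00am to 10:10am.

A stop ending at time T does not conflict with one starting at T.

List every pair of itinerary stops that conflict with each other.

Sorted by start: Bridge Walk, Park Visit, Market Transfer, Harbour Photo, Gallery Photo, Bridge Tour, Gallery Stop, Harbour Walk.
Park Visit starts after Bridge Walk ends — done with Bridge Walk.
Market Transfer starts after Park Visit ends — done with Park Visit.
Harbour Photo starts exactly when Market Transfer ends (back-to-back, no overlap) — done with Market Transfer.
Gallery Photo starts after Harbour Photo ends — done with Harbour Photo.
Bridge Tour starts after Gallery Photo ends — done with Gallery Photo.
Gallery Stop starts after Bridge Tour ends — done with Bridge Tour.
Harbour Walk starts after Gallery Stop ends.

no conflicts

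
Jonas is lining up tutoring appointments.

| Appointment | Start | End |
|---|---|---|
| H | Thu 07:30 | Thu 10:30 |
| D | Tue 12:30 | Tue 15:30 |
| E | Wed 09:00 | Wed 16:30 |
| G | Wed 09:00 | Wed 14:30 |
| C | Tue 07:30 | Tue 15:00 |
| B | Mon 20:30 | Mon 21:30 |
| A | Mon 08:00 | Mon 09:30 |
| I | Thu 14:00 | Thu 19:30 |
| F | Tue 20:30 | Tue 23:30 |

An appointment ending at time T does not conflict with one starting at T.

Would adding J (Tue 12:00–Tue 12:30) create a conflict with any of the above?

Yes — it overlaps C

A: ends Mon 09:30 at or before J starts Tue 12:00 → clear.
B: ends Mon 21:30 at or before J starts Tue 12:00 → clear.
C: starts Tue 07:30 before J ends Tue 12:30, and ends Tue 15:00 after J starts Tue 12:00 → overlap.
D: starts Tue 12:30 at or after J ends Tue 12:30 → clear.
F: starts Tue 20:30 at or after J ends Tue 12:30 → clear.
E: starts Wed 09:00 at or after J ends Tue 12:30 → clear.
G: starts Wed 09:00 at or after J ends Tue 12:30 → clear.
H: starts Thu 07:30 at or after J ends Tue 12:30 → clear.
I: starts Thu 14:00 at or after J ends Tue 12:30 → clear.
J overlaps C.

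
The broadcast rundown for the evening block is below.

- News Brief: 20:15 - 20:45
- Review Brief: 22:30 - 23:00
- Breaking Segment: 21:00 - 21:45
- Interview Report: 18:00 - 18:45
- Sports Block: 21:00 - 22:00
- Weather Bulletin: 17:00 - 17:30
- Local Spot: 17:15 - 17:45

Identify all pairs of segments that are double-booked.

Sorted by start: Weather Bulletin, Local Spot, Interview Report, News Brief, Sports Block, Breaking Segment, Review Brief.
Local Spot starts before Weather Bulletin ends → Weather Bulletin and Local Spot overlap.
Interview Report starts after Weather Bulletin ends, so Weather Bulletin has no further overlaps.
Interview Report starts after Local Spot ends, so Local Spot has no further overlaps.
News Brief starts after Interview Report ends, so Interview Report has no further overlaps.
Sports Block starts after News Brief ends, so News Brief has no further overlaps.
Breaking Segment starts before Sports Block ends → Sports Block and Breaking Segment overlap.
Review Brief starts after Sports Block ends.
Review Brief starts after Breaking Segment ends.

Breaking Segment & Sports Block, Local Spot & Weather Bulletin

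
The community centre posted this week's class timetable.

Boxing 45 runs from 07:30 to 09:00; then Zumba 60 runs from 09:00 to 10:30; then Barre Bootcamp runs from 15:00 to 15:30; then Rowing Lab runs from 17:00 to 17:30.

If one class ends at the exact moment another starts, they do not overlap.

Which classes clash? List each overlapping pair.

Sorted by start: Boxing 45, Zumba 60, Barre Bootcamp, Rowing Lab.
Zumba 60 starts exactly when Boxing 45 ends (back-to-back, no overlap); Boxing 45 is clear from here.
Barre Bootcamp starts after Zumba 60 ends; Zumba 60 is clear from here.
Rowing Lab starts after Barre Bootcamp ends.

no overlapping pairs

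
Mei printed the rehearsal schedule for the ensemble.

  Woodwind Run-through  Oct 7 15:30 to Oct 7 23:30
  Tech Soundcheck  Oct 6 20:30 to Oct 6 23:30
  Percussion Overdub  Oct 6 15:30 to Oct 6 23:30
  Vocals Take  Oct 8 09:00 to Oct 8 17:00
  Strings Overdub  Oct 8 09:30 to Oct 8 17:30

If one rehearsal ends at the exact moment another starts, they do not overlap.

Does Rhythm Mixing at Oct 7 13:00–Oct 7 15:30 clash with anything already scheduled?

Percussion Overdub: ends Oct 6 23:30 at or before Rhythm Mixing starts Oct 7 13:00 → clear.
Tech Soundcheck: ends Oct 6 23:30 at or before Rhythm Mixing starts Oct 7 13:00 → clear.
Woodwind Run-through: starts Oct 7 15:30 at or after Rhythm Mixing ends Oct 7 15:30 → clear.
Vocals Take: starts Oct 8 09:00 at or after Rhythm Mixing ends Oct 7 15:30 → clear.
Strings Overdub: starts Oct 8 09:30 at or after Rhythm Mixing ends Oct 7 15:30 → clear.

No — it doesn't clash with anything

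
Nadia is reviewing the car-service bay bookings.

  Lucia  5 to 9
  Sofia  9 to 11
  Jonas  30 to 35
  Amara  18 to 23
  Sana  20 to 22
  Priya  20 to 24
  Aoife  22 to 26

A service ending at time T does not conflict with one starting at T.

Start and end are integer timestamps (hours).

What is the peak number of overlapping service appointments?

Walk through starts and ends in time order (an end at T is processed before a start at T):
5 start Lucia → 1
9 end Lucia → 0
9 start Sofia → 1
11 end Sofia → 0
18 start Amara → 1
20 start Priya → 2
20 start Sana → 3
22 end Sana → 2
22 start Aoife → 3
23 end Amara → 2
24 end Priya → 1
26 end Aoife → 0
30 start Jonas → 1
35 end Jonas → 0
Peak is 3, at 20 (Amara, Priya, Sana).

3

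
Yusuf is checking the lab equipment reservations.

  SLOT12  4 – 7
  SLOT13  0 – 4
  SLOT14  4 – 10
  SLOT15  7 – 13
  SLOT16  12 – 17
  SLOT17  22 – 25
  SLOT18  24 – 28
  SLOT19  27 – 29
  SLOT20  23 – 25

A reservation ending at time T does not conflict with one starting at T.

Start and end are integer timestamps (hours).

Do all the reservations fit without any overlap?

No

Sorted by start: SLOT13, SLOT12, SLOT14, SLOT15, SLOT16, SLOT17, SLOT20, SLOT18, SLOT19.
SLOT12 starts exactly when SLOT13 ends (back-to-back, no overlap), so SLOT13 has no further overlaps.
SLOT14 starts before SLOT12 ends → SLOT12 and SLOT14 overlap.
That's a conflict, so the schedule is not conflict-free.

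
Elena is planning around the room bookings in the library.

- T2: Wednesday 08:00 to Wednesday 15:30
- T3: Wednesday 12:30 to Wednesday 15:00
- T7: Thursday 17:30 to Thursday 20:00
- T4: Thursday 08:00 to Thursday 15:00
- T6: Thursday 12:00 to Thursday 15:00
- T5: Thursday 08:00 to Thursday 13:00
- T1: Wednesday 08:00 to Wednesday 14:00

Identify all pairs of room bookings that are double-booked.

T1 & T2, T1 & T3, T2 & T3, T4 & T5, T4 & T6, T5 & T6

Check each pair: they overlap iff neither finishes before the other starts.
Sorted by start: T1, T2, T3, T4, T5, T6, T7.
T2 starts before T1 ends → T1 and T2 overlap.
T3 starts before T1 ends → T1 and T3 overlap.
T4 starts after T1 ends, so T1 has no further overlaps.
T3 starts before T2 ends → T2 and T3 overlap.
T4 starts after T2 ends, so T2 has no further overlaps.
T4 starts after T3 ends, so T3 has no further overlaps.
T5 starts before T4 ends → T4 and T5 overlap.
T6 starts before T4 ends → T4 and T6 overlap.
T7 starts after T4 ends.
T6 starts before T5 ends → T5 and T6 overlap.
T7 starts after T5 ends.
T7 starts after T6 ends.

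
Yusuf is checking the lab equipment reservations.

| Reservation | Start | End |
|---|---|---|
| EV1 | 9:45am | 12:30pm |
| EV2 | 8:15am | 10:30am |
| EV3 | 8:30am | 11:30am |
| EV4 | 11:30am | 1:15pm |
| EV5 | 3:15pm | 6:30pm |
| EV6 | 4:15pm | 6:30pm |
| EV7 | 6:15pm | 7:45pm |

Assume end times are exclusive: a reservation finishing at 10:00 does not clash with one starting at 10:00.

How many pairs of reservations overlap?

Sorted by start: EV2, EV3, EV1, EV4, EV5, EV6, EV7.
EV3 starts before EV2 ends → EV2 and EV3 overlap.
EV1 starts before EV2 ends → EV2 and EV1 overlap.
EV4 starts after EV2 ends; EV2 is clear from here.
EV1 starts before EV3 ends → EV3 and EV1 overlap.
EV4 starts exactly when EV3 ends (back-to-back, no overlap); EV3 is clear from here.
EV4 starts before EV1 ends → EV1 and EV4 overlap.
EV5 starts after EV1 ends; EV1 is clear from here.
EV5 starts after EV4 ends; EV4 is clear from here.
EV6 starts before EV5 ends → EV5 and EV6 overlap.
EV7 starts before EV5 ends → EV5 and EV7 overlap.
EV7 starts before EV6 ends → EV6 and EV7 overlap.
Overlapping pairs: EV1 & EV2, EV1 & EV3, EV1 & EV4, EV2 & EV3, EV5 & EV6, EV5 & EV7, EV6 & EV7 — 7 in total.

7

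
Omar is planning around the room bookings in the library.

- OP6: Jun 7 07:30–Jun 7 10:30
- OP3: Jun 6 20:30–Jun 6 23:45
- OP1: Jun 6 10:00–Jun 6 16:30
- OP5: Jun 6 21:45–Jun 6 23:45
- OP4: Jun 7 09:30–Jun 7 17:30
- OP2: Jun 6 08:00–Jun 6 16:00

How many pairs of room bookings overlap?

3

Sorted by start: OP2, OP1, OP3, OP5, OP6, OP4.
OP1 starts before OP2 ends → OP2 and OP1 overlap.
OP3 starts after OP2 ends; OP2 is clear from here.
OP3 starts after OP1 ends; OP1 is clear from here.
OP5 starts before OP3 ends → OP3 and OP5 overlap.
OP6 starts after OP3 ends; OP3 is clear from here.
OP6 starts after OP5 ends; OP5 is clear from here.
OP4 starts before OP6 ends → OP6 and OP4 overlap.
Overlapping pairs: OP1 & OP2, OP3 & OP5, OP4 & OP6 — 3 in total.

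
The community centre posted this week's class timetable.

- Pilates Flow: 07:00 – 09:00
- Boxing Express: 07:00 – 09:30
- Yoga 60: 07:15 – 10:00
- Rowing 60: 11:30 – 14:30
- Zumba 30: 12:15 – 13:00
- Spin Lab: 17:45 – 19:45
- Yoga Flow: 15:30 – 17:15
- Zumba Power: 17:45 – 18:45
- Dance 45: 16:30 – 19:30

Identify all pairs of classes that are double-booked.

Sorted by start: Pilates Flow, Boxing Express, Yoga 60, Rowing 60, Zumba 30, Yoga Flow, Dance 45, Spin Lab, Zumba Power.
Boxing Express starts before Pilates Flow ends → Pilates Flow and Boxing Express overlap.
Yoga 60 starts before Pilates Flow ends → Pilates Flow and Yoga 60 overlap.
Rowing 60 starts after Pilates Flow ends — done with Pilates Flow.
Yoga 60 starts before Boxing Express ends → Boxing Express and Yoga 60 overlap.
Rowing 60 starts after Boxing Express ends — done with Boxing Express.
Rowing 60 starts after Yoga 60 ends — done with Yoga 60.
Zumba 30 starts before Rowing 60 ends → Rowing 60 and Zumba 30 overlap.
Yoga Flow starts after Rowing 60 ends — done with Rowing 60.
Yoga Flow starts after Zumba 30 ends — done with Zumba 30.
Dance 45 starts before Yoga Flow ends → Yoga Flow and Dance 45 overlap.
Spin Lab starts after Yoga Flow ends — done with Yoga Flow.
Spin Lab starts before Dance 45 ends → Dance 45 and Spin Lab overlap.
Zumba Power starts before Dance 45 ends → Dance 45 and Zumba Power overlap.
Zumba Power starts before Spin Lab ends → Spin Lab and Zumba Power overlap.

Boxing Express & Pilates Flow, Boxing Express & Yoga 60, Dance 45 & Spin Lab, Dance 45 & Yoga Flow, Dance 45 & Zumba Power, Pilates Flow & Yoga 60, Rowing 60 & Zumba 30, Spin Lab & Zumba Power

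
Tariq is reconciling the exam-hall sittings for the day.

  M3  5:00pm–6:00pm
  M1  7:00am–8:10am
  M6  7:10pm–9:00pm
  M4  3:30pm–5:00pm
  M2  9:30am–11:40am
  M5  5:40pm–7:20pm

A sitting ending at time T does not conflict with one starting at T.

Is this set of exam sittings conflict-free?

No

Check each pair: they overlap iff neither finishes before the other starts.
Sorted by start: M1, M2, M4, M3, M5, M6.
M2 starts after M1 ends, so nothing later overlaps M1 either.
M4 starts after M2 ends, so nothing later overlaps M2 either.
M3 starts exactly when M4 ends (back-to-back, no overlap), so nothing later overlaps M4 either.
M5 starts before M3 ends → M3 and M5 overlap.
That's a conflict, so the schedule is not conflict-free.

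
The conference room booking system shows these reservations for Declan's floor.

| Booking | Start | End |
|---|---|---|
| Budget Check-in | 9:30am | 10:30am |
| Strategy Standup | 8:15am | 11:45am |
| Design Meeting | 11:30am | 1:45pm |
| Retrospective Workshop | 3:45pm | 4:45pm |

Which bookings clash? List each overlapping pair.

Check each pair: they overlap iff neither finishes before the other starts.
Sorted by start: Strategy Standup, Budget Check-in, Design Meeting, Retrospective Workshop.
Budget Check-in starts before Strategy Standup ends → Strategy Standup and Budget Check-in overlap.
Design Meeting starts before Strategy Standup ends → Strategy Standup and Design Meeting overlap.
Retrospective Workshop starts after Strategy Standup ends.
Design Meeting starts after Budget Check-in ends, so nothing later overlaps Budget Check-in either.
Retrospective Workshop starts after Design Meeting ends.

Budget Check-in & Strategy Standup, Design Meeting & Strategy Standup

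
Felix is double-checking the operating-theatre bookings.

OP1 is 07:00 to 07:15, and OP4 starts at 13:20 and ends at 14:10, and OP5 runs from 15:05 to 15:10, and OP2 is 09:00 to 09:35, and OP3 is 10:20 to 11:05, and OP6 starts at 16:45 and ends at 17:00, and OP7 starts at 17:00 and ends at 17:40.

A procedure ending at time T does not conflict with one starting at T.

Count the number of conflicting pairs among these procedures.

Two intervals overlap when each starts before the other ends.
Sorted by start: OP1, OP2, OP3, OP4, OP5, OP6, OP7.
OP2 starts after OP1 ends — done with OP1.
OP3 starts after OP2 ends — done with OP2.
OP4 starts after OP3 ends — done with OP3.
OP5 starts after OP4 ends — done with OP4.
OP6 starts after OP5 ends — done with OP5.
OP7 starts exactly when OP6 ends (back-to-back, no overlap).
No pair overlaps.

0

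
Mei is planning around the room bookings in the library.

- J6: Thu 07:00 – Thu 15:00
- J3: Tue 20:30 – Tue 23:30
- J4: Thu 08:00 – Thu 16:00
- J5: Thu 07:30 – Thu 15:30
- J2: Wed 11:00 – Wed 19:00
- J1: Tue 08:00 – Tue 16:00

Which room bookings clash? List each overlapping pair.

J4 & J5, J4 & J6, J5 & J6

Sorted by start: J1, J3, J2, J6, J5, J4.
J3 starts after J1 ends, so nothing later overlaps J1 either.
J2 starts after J3 ends, so nothing later overlaps J3 either.
J6 starts after J2 ends, so nothing later overlaps J2 either.
J5 starts before J6 ends → J6 and J5 overlap.
J4 starts before J6 ends → J6 and J4 overlap.
J4 starts before J5 ends → J5 and J4 overlap.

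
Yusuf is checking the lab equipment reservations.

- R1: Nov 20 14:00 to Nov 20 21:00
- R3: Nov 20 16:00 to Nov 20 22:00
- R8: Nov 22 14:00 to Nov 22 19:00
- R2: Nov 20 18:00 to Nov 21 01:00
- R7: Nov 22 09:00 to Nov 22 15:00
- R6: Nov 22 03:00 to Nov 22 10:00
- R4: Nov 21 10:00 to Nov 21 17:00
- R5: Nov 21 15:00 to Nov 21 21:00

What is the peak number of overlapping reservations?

3

Walk through starts and ends in time order (an end at T is processed before a start at T):
Nov 20 14:00 start R1 → 1
Nov 20 16:00 start R3 → 2
Nov 20 18:00 start R2 → 3
Nov 20 21:00 end R1 → 2
Nov 20 22:00 end R3 → 1
Nov 21 01:00 end R2 → 0
Nov 21 10:00 start R4 → 1
Nov 21 15:00 start R5 → 2
Nov 21 17:00 end R4 → 1
Nov 21 21:00 end R5 → 0
Nov 22 03:00 start R6 → 1
Nov 22 09:00 start R7 → 2
Nov 22 10:00 end R6 → 1
Nov 22 14:00 start R8 → 2
Nov 22 15:00 end R7 → 1
Nov 22 19:00 end R8 → 0
Peak is 3, at Nov 20 18:00 (R1, R2, R3).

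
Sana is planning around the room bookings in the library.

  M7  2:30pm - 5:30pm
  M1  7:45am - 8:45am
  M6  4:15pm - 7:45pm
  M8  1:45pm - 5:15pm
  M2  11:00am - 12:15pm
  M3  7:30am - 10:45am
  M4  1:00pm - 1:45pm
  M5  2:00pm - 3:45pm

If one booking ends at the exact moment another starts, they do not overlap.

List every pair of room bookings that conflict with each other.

M1 & M3, M5 & M7, M5 & M8, M6 & M7, M6 & M8, M7 & M8

Sorted by start: M3, M1, M2, M4, M8, M5, M7, M6.
M1 starts before M3 ends → M3 and M1 overlap.
M2 starts after M3 ends, so M3 has no further overlaps.
M2 starts after M1 ends, so M1 has no further overlaps.
M4 starts after M2 ends, so M2 has no further overlaps.
M8 starts exactly when M4 ends (back-to-back, no overlap), so M4 has no further overlaps.
M5 starts before M8 ends → M8 and M5 overlap.
M7 starts before M8 ends → M8 and M7 overlap.
M6 starts before M8 ends → M8 and M6 overlap.
M7 starts before M5 ends → M5 and M7 overlap.
M6 starts after M5 ends.
M6 starts before M7 ends → M7 and M6 overlap.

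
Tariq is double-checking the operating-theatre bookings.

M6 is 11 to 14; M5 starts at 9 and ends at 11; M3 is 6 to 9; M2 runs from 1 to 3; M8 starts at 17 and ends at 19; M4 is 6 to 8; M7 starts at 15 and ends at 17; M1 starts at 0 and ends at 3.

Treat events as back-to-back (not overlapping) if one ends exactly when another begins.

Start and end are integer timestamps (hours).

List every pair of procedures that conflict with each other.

M1 & M2, M3 & M4

Check each pair: they overlap iff neither finishes before the other starts.
Sorted by start: M1, M2, M3, M4, M5, M6, M7, M8.
M2 starts before M1 ends → M1 and M2 overlap.
M3 starts after M1 ends, so nothing later overlaps M1 either.
M3 starts after M2 ends, so nothing later overlaps M2 either.
M4 starts before M3 ends → M3 and M4 overlap.
M5 starts exactly when M3 ends (back-to-back, no overlap), so nothing later overlaps M3 either.
M5 starts after M4 ends, so nothing later overlaps M4 either.
M6 starts exactly when M5 ends (back-to-back, no overlap), so nothing later overlaps M5 either.
M7 starts after M6 ends, so nothing later overlaps M6 either.
M8 starts exactly when M7 ends (back-to-back, no overlap).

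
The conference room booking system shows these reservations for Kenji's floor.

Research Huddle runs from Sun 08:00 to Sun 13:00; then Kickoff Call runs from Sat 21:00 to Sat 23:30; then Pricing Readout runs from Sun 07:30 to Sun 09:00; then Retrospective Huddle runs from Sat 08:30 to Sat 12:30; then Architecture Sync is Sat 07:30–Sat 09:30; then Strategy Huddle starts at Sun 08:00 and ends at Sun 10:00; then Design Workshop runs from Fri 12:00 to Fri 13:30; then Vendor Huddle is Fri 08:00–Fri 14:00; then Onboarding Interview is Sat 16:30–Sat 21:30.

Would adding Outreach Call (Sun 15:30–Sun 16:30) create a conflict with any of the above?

Vendor Huddle: ends Fri 14:00 at or before Outreach Call starts Sun 15:30 → clear.
Design Workshop: ends Fri 13:30 at or before Outreach Call starts Sun 15:30 → clear.
Architecture Sync: ends Sat 09:30 at or before Outreach Call starts Sun 15:30 → clear.
Retrospective Huddle: ends Sat 12:30 at or before Outreach Call starts Sun 15:30 → clear.
Onboarding Interview: ends Sat 21:30 at or before Outreach Call starts Sun 15:30 → clear.
Kickoff Call: ends Sat 23:30 at or before Outreach Call starts Sun 15:30 → clear.
Pricing Readout: ends Sun 09:00 at or before Outreach Call starts Sun 15:30 → clear.
Research Huddle: ends Sun 13:00 at or before Outreach Call starts Sun 15:30 → clear.
Strategy Huddle: ends Sun 10:00 at or before Outreach Call starts Sun 15:30 → clear.

No — it doesn't clash with anything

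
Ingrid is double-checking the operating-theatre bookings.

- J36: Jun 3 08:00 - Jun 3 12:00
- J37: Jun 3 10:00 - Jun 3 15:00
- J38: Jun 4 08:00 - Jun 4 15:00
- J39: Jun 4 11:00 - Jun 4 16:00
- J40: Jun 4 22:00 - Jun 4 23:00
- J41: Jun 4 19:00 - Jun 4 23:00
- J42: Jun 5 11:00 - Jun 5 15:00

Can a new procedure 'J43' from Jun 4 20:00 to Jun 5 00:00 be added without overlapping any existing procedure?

J36: ends Jun 3 12:00 at or before J43 starts Jun 4 20:00 → clear.
J37: ends Jun 3 15:00 at or before J43 starts Jun 4 20:00 → clear.
J38: ends Jun 4 15:00 at or before J43 starts Jun 4 20:00 → clear.
J39: ends Jun 4 16:00 at or before J43 starts Jun 4 20:00 → clear.
J41: starts Jun 4 19:00 before J43 ends Jun 5 00:00, and ends Jun 4 23:00 after J43 starts Jun 4 20:00 → overlap.
J40: starts Jun 4 22:00 before J43 ends Jun 5 00:00, and ends Jun 4 23:00 after J43 starts Jun 4 20:00 → overlap.
J42: starts Jun 5 11:00 at or after J43 ends Jun 5 00:00 → clear.
J43 overlaps J40, J41.

No — it overlaps J40, J41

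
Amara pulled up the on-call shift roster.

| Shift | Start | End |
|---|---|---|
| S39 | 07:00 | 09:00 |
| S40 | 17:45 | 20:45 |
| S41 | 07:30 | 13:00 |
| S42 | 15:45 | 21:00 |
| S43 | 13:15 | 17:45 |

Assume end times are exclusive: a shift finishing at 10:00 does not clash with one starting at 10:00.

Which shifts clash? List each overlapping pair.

Check each pair: they overlap iff neither finishes before the other starts.
Sorted by start: S39, S41, S43, S42, S40.
S41 starts before S39 ends → S39 and S41 overlap.
S43 starts after S39 ends, so S39 has no further overlaps.
S43 starts after S41 ends, so S41 has no further overlaps.
S42 starts before S43 ends → S43 and S42 overlap.
S40 starts exactly when S43 ends (back-to-back, no overlap).
S40 starts before S42 ends → S42 and S40 overlap.

S39 & S41, S40 & S42, S42 & S43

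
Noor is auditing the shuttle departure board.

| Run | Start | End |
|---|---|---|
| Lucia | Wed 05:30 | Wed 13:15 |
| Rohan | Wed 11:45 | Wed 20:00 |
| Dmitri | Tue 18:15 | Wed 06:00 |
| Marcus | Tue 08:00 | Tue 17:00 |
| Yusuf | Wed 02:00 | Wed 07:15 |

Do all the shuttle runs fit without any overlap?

No

Check each pair: they overlap iff neither finishes before the other starts.
Sorted by start: Marcus, Dmitri, Yusuf, Lucia, Rohan.
Dmitri starts after Marcus ends, so Marcus has no further overlaps.
Yusuf starts before Dmitri ends → Dmitri and Yusuf overlap.
That's a conflict, so the schedule is not conflict-free.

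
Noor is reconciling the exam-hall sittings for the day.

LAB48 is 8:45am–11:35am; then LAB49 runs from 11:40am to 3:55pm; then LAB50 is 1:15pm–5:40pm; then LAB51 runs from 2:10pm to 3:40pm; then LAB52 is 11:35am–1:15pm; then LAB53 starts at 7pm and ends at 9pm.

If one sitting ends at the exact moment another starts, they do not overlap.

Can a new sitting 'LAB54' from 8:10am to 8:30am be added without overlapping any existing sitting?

LAB48: starts 8:45am at or after LAB54 ends 8:30am → clear.
LAB52: starts 11:35am at or after LAB54 ends 8:30am → clear.
LAB49: starts 11:40am at or after LAB54 ends 8:30am → clear.
LAB50: starts 1:15pm at or after LAB54 ends 8:30am → clear.
LAB51: starts 2:10pm at or after LAB54 ends 8:30am → clear.
LAB53: starts 7pm at or after LAB54 ends 8:30am → clear.

Yes — the slot is free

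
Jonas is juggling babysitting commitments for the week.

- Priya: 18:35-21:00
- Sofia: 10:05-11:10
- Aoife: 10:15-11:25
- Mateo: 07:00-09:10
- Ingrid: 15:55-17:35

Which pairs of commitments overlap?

Aoife & Sofia

Sorted by start: Mateo, Sofia, Aoife, Ingrid, Priya.
Sofia starts after Mateo ends — done with Mateo.
Aoife starts before Sofia ends → Sofia and Aoife overlap.
Ingrid starts after Sofia ends — done with Sofia.
Ingrid starts after Aoife ends — done with Aoife.
Priya starts after Ingrid ends.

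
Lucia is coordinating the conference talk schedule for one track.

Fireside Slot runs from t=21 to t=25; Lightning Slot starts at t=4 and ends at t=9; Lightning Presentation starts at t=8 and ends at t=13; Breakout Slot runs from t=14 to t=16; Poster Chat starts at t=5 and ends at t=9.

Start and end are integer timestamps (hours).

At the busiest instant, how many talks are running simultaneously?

3

Sweep the timeline, counting +1 at each start and −1 at each end (ends before starts at a tie):
t=4 start Lightning Slot → 1
t=5 start Poster Chat → 2
t=8 start Lightning Presentation → 3
t=9 end Lightning Slot → 2
t=9 end Poster Chat → 1
t=13 end Lightning Presentation → 0
t=14 start Breakout Slot → 1
t=16 end Breakout Slot → 0
t=21 start Fireside Slot → 1
t=25 end Fireside Slot → 0
Peak is 3, at t=8 (Lightning Presentation, Lightning Slot, Poster Chat).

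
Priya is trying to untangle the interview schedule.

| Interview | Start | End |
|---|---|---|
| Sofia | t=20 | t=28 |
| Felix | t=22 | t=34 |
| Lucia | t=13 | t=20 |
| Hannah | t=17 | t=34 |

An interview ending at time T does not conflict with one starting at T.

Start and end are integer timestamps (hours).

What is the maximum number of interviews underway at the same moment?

Walk through starts and ends in time order (an end at T is processed before a start at T):
t=13 start Lucia → 1
t=17 start Hannah → 2
t=20 end Lucia → 1
t=20 start Sofia → 2
t=22 start Felix → 3
t=28 end Sofia → 2
t=34 end Felix → 1
t=34 end Hannah → 0
Peak is 3, at t=22 (Felix, Hannah, Sofia).

3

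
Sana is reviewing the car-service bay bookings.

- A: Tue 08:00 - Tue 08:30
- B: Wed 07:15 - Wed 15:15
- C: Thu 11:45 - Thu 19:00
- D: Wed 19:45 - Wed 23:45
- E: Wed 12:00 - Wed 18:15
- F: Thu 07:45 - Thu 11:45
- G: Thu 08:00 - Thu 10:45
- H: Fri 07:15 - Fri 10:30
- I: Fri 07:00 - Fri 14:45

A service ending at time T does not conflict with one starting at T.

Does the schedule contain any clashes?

Two intervals overlap when each starts before the other ends.
Sorted by start: A, B, E, D, F, G, C, I, H.
B starts after A ends; A is clear from here.
E starts before B ends → B and E overlap.
That's a conflict, so the schedule is not conflict-free.

Yes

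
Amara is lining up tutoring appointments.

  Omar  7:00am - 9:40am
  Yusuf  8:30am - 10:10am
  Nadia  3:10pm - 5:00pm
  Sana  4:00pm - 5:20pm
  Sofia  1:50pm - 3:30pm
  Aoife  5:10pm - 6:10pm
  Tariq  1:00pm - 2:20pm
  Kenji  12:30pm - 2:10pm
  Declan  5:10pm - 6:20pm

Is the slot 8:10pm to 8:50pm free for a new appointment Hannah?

Omar: ends 9:40am at or before Hannah starts 8:10pm → clear.
Yusuf: ends 10:10am at or before Hannah starts 8:10pm → clear.
Kenji: ends 2:10pm at or before Hannah starts 8:10pm → clear.
Tariq: ends 2:20pm at or before Hannah starts 8:10pm → clear.
Sofia: ends 3:30pm at or before Hannah starts 8:10pm → clear.
Nadia: ends 5:00pm at or before Hannah starts 8:10pm → clear.
Sana: ends 5:20pm at or before Hannah starts 8:10pm → clear.
Aoife: ends 6:10pm at or before Hannah starts 8:10pm → clear.
Declan: ends 6:20pm at or before Hannah starts 8:10pm → clear.

Yes — the slot is free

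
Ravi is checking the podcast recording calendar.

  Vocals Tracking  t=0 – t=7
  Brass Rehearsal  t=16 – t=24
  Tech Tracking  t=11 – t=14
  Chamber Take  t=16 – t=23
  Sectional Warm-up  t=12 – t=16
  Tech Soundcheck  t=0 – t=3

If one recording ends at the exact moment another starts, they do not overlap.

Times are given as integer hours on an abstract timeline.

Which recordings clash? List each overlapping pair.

Sorted by start: Tech Soundcheck, Vocals Tracking, Tech Tracking, Sectional Warm-up, Chamber Take, Brass Rehearsal.
Vocals Tracking starts before Tech Soundcheck ends → Tech Soundcheck and Vocals Tracking overlap.
Tech Tracking starts after Tech Soundcheck ends, so Tech Soundcheck has no further overlaps.
Tech Tracking starts after Vocals Tracking ends, so Vocals Tracking has no further overlaps.
Sectional Warm-up starts before Tech Tracking ends → Tech Tracking and Sectional Warm-up overlap.
Chamber Take starts after Tech Tracking ends, so Tech Tracking has no further overlaps.
Chamber Take starts exactly when Sectional Warm-up ends (back-to-back, no overlap), so Sectional Warm-up has no further overlaps.
Brass Rehearsal starts before Chamber Take ends → Chamber Take and Brass Rehearsal overlap.

Brass Rehearsal & Chamber Take, Sectional Warm-up & Tech Tracking, Tech Soundcheck & Vocals Tracking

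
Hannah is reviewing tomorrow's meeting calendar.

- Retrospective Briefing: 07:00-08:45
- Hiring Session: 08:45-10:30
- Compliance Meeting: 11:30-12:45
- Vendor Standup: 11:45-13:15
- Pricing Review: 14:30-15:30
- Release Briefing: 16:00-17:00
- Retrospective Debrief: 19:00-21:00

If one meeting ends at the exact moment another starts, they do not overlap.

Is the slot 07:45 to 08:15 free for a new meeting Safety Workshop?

Retrospective Briefing: starts 07:00 before Safety Workshop ends 08:15, and ends 08:45 after Safety Workshop starts 07:45 → overlap.
Hiring Session: starts 08:45 at or after Safety Workshop ends 08:15 → clear.
Compliance Meeting: starts 11:30 at or after Safety Workshop ends 08:15 → clear.
Vendor Standup: starts 11:45 at or after Safety Workshop ends 08:15 → clear.
Pricing Review: starts 14:30 at or after Safety Workshop ends 08:15 → clear.
Release Briefing: starts 16:00 at or after Safety Workshop ends 08:15 → clear.
Retrospective Debrief: starts 19:00 at or after Safety Workshop ends 08:15 → clear.
Safety Workshop overlaps Retrospective Briefing.

No — it overlaps Retrospective Briefing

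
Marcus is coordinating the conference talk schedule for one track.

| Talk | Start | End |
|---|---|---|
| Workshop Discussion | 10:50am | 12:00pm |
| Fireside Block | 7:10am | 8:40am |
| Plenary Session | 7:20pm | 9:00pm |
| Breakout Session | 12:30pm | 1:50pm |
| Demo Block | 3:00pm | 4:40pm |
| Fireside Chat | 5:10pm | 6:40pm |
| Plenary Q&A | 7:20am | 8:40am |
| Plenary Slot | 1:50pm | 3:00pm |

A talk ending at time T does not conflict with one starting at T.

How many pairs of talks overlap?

1

Sorted by start: Fireside Block, Plenary Q&A, Workshop Discussion, Breakout Session, Plenary Slot, Demo Block, Fireside Chat, Plenary Session.
Plenary Q&A starts before Fireside Block ends → Fireside Block and Plenary Q&A overlap.
Workshop Discussion starts after Fireside Block ends — done with Fireside Block.
Workshop Discussion starts after Plenary Q&A ends — done with Plenary Q&A.
Breakout Session starts after Workshop Discussion ends — done with Workshop Discussion.
Plenary Slot starts exactly when Breakout Session ends (back-to-back, no overlap) — done with Breakout Session.
Demo Block starts exactly when Plenary Slot ends (back-to-back, no overlap) — done with Plenary Slot.
Fireside Chat starts after Demo Block ends — done with Demo Block.
Plenary Session starts after Fireside Chat ends.
Overlapping pairs: Fireside Block & Plenary Q&A — 1 in total.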